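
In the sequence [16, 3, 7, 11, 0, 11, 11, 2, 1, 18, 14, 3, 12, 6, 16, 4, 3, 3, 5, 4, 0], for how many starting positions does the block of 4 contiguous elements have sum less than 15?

1

16 3 7 11 → sum 37
3 7 11 0 → sum 21
7 11 0 11 → sum 29
11 0 11 11 → sum 33
0 11 11 2 → sum 24
11 11 2 1 → sum 25
11 2 1 18 → sum 32
2 1 18 14 → sum 35
1 18 14 3 → sum 36
18 14 3 12 → sum 47
14 3 12 6 → sum 35
3 12 6 16 → sum 37
12 6 16 4 → sum 38
6 16 4 3 → sum 29
16 4 3 3 → sum 26
4 3 3 5 → sum 15
3 3 5 4 → sum 15
3 5 4 0 → sum 12  < 15 ✓
1 window satisfy the condition.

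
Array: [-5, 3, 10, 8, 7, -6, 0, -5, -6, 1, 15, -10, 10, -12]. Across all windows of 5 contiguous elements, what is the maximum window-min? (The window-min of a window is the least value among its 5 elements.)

-5 3 10 8 7 → min -5
3 10 8 7 -6 → min -6
10 8 7 -6 0 → min -6
8 7 -6 0 -5 → min -6
7 -6 0 -5 -6 → min -6
-6 0 -5 -6 1 → min -6
0 -5 -6 1 15 → min -6
-5 -6 1 15 -10 → min -10
-6 1 15 -10 10 → min -10
1 15 -10 10 -12 → min -12
Maximum of these is -5.

-5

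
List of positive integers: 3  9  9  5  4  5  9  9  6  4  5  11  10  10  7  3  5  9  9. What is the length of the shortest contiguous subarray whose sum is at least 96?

13

add 3: running sum 3 < 96
add 9: running sum 12 < 96
add 9: running sum 21 < 96
add 5: running sum 26 < 96
add 4: running sum 30 < 96
add 5: running sum 35 < 96
add 9: running sum 44 < 96
add 9: running sum 53 < 96
add 6: running sum 59 < 96
add 4: running sum 63 < 96
add 5: running sum 68 < 96
add 11: running sum 79 < 96
add 10: running sum 89 < 96
add 10: shortest ending here [9, 9, 5, 4, 5, 9, 9, 6, 4, 5, 11, 10, 10] sum 96, len 13
add 7: shortest ending here [9, 9, 5, 4, 5, 9, 9, 6, 4, 5, 11, 10, 10, 7] sum 103, len 14
add 3: shortest ending here [9, 5, 4, 5, 9, 9, 6, 4, 5, 11, 10, 10, 7, 3] sum 97, len 14
add 5: shortest ending here [9, 5, 4, 5, 9, 9, 6, 4, 5, 11, 10, 10, 7, 3, 5] sum 102, len 15
add 9: shortest ending here [4, 5, 9, 9, 6, 4, 5, 11, 10, 10, 7, 3, 5, 9] sum 97, len 14
add 9: shortest ending here [9, 9, 6, 4, 5, 11, 10, 10, 7, 3, 5, 9, 9] sum 97, len 13
Shortest qualifying length: 13.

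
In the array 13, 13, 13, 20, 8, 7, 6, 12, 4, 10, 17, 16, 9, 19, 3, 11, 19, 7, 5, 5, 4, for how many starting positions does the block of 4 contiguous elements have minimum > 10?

1

13 13 13 20 → min 13  > 10 ✓
13 13 20 8 → min 8
13 20 8 7 → min 7
20 8 7 6 → min 6
8 7 6 12 → min 6
7 6 12 4 → min 4
6 12 4 10 → min 4
12 4 10 17 → min 4
4 10 17 16 → min 4
10 17 16 9 → min 9
17 16 9 19 → min 9
16 9 19 3 → min 3
9 19 3 11 → min 3
19 3 11 19 → min 3
3 11 19 7 → min 3
11 19 7 5 → min 5
19 7 5 5 → min 5
7 5 5 4 → min 4
1 window satisfy the condition.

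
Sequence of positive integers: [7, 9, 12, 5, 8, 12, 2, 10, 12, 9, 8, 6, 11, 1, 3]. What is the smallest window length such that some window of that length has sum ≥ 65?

add 7: running sum 7 < 65
add 9: running sum 16 < 65
add 12: running sum 28 < 65
add 5: running sum 33 < 65
add 8: running sum 41 < 65
add 12: running sum 53 < 65
add 2: running sum 55 < 65
add 10: shortest ending here [7, 9, 12, 5, 8, 12, 2, 10] sum 65, len 8
add 12: shortest ending here [9, 12, 5, 8, 12, 2, 10, 12] sum 70, len 8
add 9: shortest ending here [12, 5, 8, 12, 2, 10, 12, 9] sum 70, len 8
add 8: shortest ending here [5, 8, 12, 2, 10, 12, 9, 8] sum 66, len 8
add 6: shortest ending here [8, 12, 2, 10, 12, 9, 8, 6] sum 67, len 8
add 11: shortest ending here [12, 2, 10, 12, 9, 8, 6, 11] sum 70, len 8
add 1: shortest ending here [12, 2, 10, 12, 9, 8, 6, 11, 1] sum 71, len 9
add 3: shortest ending here [12, 2, 10, 12, 9, 8, 6, 11, 1, 3] sum 74, len 10
Shortest qualifying length: 8.

8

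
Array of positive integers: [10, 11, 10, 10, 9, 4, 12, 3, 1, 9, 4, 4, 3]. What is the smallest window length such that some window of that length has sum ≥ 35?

Extend right; whenever the sum reaches 35, record the length and shrink from the left:
add 10: running sum 10 < 35
add 11: running sum 21 < 35
add 10: running sum 31 < 35
add 10: shortest ending here [10, 11, 10, 10] sum 41, len 4
add 9: shortest ending here [11, 10, 10, 9] sum 40, len 4
add 4: shortest ending here [11, 10, 10, 9, 4] sum 44, len 5
add 12: shortest ending here [10, 9, 4, 12] sum 35, len 4
add 3: shortest ending here [10, 9, 4, 12, 3] sum 38, len 5
add 1: shortest ending here [10, 9, 4, 12, 3, 1] sum 39, len 6
add 9: shortest ending here [9, 4, 12, 3, 1, 9] sum 38, len 6
add 4: shortest ending here [9, 4, 12, 3, 1, 9, 4] sum 42, len 7
add 4: shortest ending here [4, 12, 3, 1, 9, 4, 4] sum 37, len 7
add 3: shortest ending here [12, 3, 1, 9, 4, 4, 3] sum 36, len 7
Shortest qualifying length: 4.

4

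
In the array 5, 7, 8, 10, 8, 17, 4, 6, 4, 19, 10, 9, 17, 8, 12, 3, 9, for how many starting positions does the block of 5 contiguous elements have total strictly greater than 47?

(5, 7, 8, 10, 8) → sum 38
(7, 8, 10, 8, 17) → sum 50  > 47 ✓
(8, 10, 8, 17, 4) → sum 47
(10, 8, 17, 4, 6) → sum 45
(8, 17, 4, 6, 4) → sum 39
(17, 4, 6, 4, 19) → sum 50  > 47 ✓
(4, 6, 4, 19, 10) → sum 43
(6, 4, 19, 10, 9) → sum 48  > 47 ✓
(4, 19, 10, 9, 17) → sum 59  > 47 ✓
(19, 10, 9, 17, 8) → sum 63  > 47 ✓
(10, 9, 17, 8, 12) → sum 56  > 47 ✓
(9, 17, 8, 12, 3) → sum 49  > 47 ✓
(17, 8, 12, 3, 9) → sum 49  > 47 ✓
8 windows satisfy the condition.

8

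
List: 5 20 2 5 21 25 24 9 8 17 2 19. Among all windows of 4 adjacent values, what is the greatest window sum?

Each size-4 window and its sum:
[5, 20, 2, 5] → sum 32
[20, 2, 5, 21] → sum 48
[2, 5, 21, 25] → sum 53
[5, 21, 25, 24] → sum 75
[21, 25, 24, 9] → sum 79
[25, 24, 9, 8] → sum 66
[24, 9, 8, 17] → sum 58
[9, 8, 17, 2] → sum 36
[8, 17, 2, 19] → sum 46
Greatest of these is 79.

79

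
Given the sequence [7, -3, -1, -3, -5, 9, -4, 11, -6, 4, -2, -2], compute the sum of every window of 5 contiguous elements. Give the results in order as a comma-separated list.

-5, -3, -4, 8, 5, 14, 3, 5

7 -3 -1 -3 -5 → sum -5
-3 -1 -3 -5 9 → sum -3
-1 -3 -5 9 -4 → sum -4
-3 -5 9 -4 11 → sum 8
-5 9 -4 11 -6 → sum 5
9 -4 11 -6 4 → sum 14
-4 11 -6 4 -2 → sum 3
11 -6 4 -2 -2 → sum 5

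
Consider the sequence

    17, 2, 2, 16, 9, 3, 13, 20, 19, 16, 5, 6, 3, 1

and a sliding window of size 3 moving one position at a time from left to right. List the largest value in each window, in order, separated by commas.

17, 16, 16, 16, 13, 20, 20, 20, 19, 16, 6, 6

(17, 2, 2) → max 17
(2, 2, 16) → max 16
(2, 16, 9) → max 16
(16, 9, 3) → max 16
(9, 3, 13) → max 13
(3, 13, 20) → max 20
(13, 20, 19) → max 20
(20, 19, 16) → max 20
(19, 16, 5) → max 19
(16, 5, 6) → max 16
(5, 6, 3) → max 6
(6, 3, 1) → max 6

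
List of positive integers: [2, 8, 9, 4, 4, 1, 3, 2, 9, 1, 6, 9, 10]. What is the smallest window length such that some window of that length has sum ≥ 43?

Extend right; whenever the sum reaches 43, record the length and shrink from the left:
add 2: running sum 2 < 43
add 8: running sum 10 < 43
add 9: running sum 19 < 43
add 4: running sum 23 < 43
add 4: running sum 27 < 43
add 1: running sum 28 < 43
add 3: running sum 31 < 43
add 2: running sum 33 < 43
add 9: running sum 42 < 43
end 9: [2, 8, 9, 4, 4, 1, 3, 2, 9, 1] sum 43, len 10
end 10: [8, 9, 4, 4, 1, 3, 2, 9, 1, 6] sum 47, len 10
end 11: [9, 4, 4, 1, 3, 2, 9, 1, 6, 9] sum 48, len 10
end 12: [4, 1, 3, 2, 9, 1, 6, 9, 10] sum 45, len 9
Shortest qualifying length: 9.

9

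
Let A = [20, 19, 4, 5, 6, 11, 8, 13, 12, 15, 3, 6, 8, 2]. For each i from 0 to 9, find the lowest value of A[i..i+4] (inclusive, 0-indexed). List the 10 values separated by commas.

4, 4, 4, 5, 6, 8, 3, 3, 3, 2

Sliding a size-5 window across the 14 values:
(20, 19, 4, 5, 6) → min 4
(19, 4, 5, 6, 11) → min 4
(4, 5, 6, 11, 8) → min 4
(5, 6, 11, 8, 13) → min 5
(6, 11, 8, 13, 12) → min 6
(11, 8, 13, 12, 15) → min 8
(8, 13, 12, 15, 3) → min 3
(13, 12, 15, 3, 6) → min 3
(12, 15, 3, 6, 8) → min 3
(15, 3, 6, 8, 2) → min 2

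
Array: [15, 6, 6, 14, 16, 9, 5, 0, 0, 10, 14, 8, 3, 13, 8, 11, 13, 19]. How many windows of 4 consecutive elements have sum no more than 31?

(15, 6, 6, 14) → sum 41
(6, 6, 14, 16) → sum 42
(6, 14, 16, 9) → sum 45
(14, 16, 9, 5) → sum 44
(16, 9, 5, 0) → sum 30  ≤ 31 ✓
(9, 5, 0, 0) → sum 14  ≤ 31 ✓
(5, 0, 0, 10) → sum 15  ≤ 31 ✓
(0, 0, 10, 14) → sum 24  ≤ 31 ✓
(0, 10, 14, 8) → sum 32
(10, 14, 8, 3) → sum 35
(14, 8, 3, 13) → sum 38
(8, 3, 13, 8) → sum 32
(3, 13, 8, 11) → sum 35
(13, 8, 11, 13) → sum 45
(8, 11, 13, 19) → sum 51
4 windows satisfy the condition.

4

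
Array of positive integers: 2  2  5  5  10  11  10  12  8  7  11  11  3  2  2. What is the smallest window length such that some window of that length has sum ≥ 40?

add 2: running sum 2 < 40
add 2: running sum 4 < 40
add 5: running sum 9 < 40
add 5: running sum 14 < 40
add 10: running sum 24 < 40
add 11: running sum 35 < 40
end 6: [5, 5, 10, 11, 10] sum 41, len 5
end 7: [10, 11, 10, 12] sum 43, len 4
end 8: [11, 10, 12, 8] sum 41, len 4
end 9: [11, 10, 12, 8, 7] sum 48, len 5
end 10: [10, 12, 8, 7, 11] sum 48, len 5
end 11: [12, 8, 7, 11, 11] sum 49, len 5
end 12: [8, 7, 11, 11, 3] sum 40, len 5
end 13: [8, 7, 11, 11, 3, 2] sum 42, len 6
end 14: [8, 7, 11, 11, 3, 2, 2] sum 44, len 7
Shortest qualifying length: 4.

4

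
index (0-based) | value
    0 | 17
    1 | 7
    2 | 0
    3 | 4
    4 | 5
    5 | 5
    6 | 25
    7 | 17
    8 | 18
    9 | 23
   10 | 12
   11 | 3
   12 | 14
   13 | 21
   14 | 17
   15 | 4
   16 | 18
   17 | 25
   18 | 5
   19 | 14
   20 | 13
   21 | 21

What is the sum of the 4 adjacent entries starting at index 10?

Elements at indices 10..13: 12, 3, 14, 21
sum(12, 3, 14, 21) = 50

50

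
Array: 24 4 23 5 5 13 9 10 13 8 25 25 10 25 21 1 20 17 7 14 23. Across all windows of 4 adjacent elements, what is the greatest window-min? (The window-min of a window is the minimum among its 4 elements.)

(24, 4, 23, 5) → min 4
(4, 23, 5, 5) → min 4
(23, 5, 5, 13) → min 5
(5, 5, 13, 9) → min 5
(5, 13, 9, 10) → min 5
(13, 9, 10, 13) → min 9
(9, 10, 13, 8) → min 8
(10, 13, 8, 25) → min 8
(13, 8, 25, 25) → min 8
(8, 25, 25, 10) → min 8
(25, 25, 10, 25) → min 10
(25, 10, 25, 21) → min 10
(10, 25, 21, 1) → min 1
(25, 21, 1, 20) → min 1
(21, 1, 20, 17) → min 1
(1, 20, 17, 7) → min 1
(20, 17, 7, 14) → min 7
(17, 7, 14, 23) → min 7
Greatest of these is 10.

10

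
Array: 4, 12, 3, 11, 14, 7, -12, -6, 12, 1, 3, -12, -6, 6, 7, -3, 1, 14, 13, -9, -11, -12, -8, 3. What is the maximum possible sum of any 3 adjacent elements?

Window sums for each of the 22 positions:
[4, 12, 3] → sum 19
[12, 3, 11] → sum 26
[3, 11, 14] → sum 28
[11, 14, 7] → sum 32
[14, 7, -12] → sum 9
[7, -12, -6] → sum -11
[-12, -6, 12] → sum -6
[-6, 12, 1] → sum 7
[12, 1, 3] → sum 16
[1, 3, -12] → sum -8
[3, -12, -6] → sum -15
[-12, -6, 6] → sum -12
[-6, 6, 7] → sum 7
[6, 7, -3] → sum 10
[7, -3, 1] → sum 5
[-3, 1, 14] → sum 12
[1, 14, 13] → sum 28
[14, 13, -9] → sum 18
[13, -9, -11] → sum -7
[-9, -11, -12] → sum -32
[-11, -12, -8] → sum -31
[-12, -8, 3] → sum -17
Maximum of these is 32.

32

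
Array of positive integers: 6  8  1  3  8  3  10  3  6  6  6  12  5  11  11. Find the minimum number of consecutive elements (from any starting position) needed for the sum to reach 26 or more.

3

Extend right; whenever the sum reaches 26, record the length and shrink from the left:
add 6: running sum 6 < 26
add 8: running sum 14 < 26
add 1: running sum 15 < 26
add 3: running sum 18 < 26
end 4: [6, 8, 1, 3, 8] sum 26, len 5
end 5: [6, 8, 1, 3, 8, 3] sum 29, len 6
end 6: [8, 1, 3, 8, 3, 10] sum 33, len 6
end 7: [3, 8, 3, 10, 3] sum 27, len 5
end 8: [8, 3, 10, 3, 6] sum 30, len 5
end 9: [3, 10, 3, 6, 6] sum 28, len 5
end 10: [10, 3, 6, 6, 6] sum 31, len 5
end 11: [6, 6, 6, 12] sum 30, len 4
end 12: [6, 6, 12, 5] sum 29, len 4
end 13: [12, 5, 11] sum 28, len 3
end 14: [5, 11, 11] sum 27, len 3
Shortest qualifying length: 3.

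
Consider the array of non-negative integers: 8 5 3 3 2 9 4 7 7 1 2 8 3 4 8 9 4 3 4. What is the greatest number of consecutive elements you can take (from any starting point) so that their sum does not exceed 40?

9

[8] sum 8 len 1
[8, 5] sum 13 len 2
[8, 5, 3] sum 16 len 3
[8, 5, 3, 3] sum 19 len 4
[8, 5, 3, 3, 2] sum 21 len 5
[8, 5, 3, 3, 2, 9] sum 30 len 6
[8, 5, 3, 3, 2, 9, 4] sum 34 len 7
[5, 3, 3, 2, 9, 4, 7] sum 33 len 7
[5, 3, 3, 2, 9, 4, 7, 7] sum 40 len 8
[3, 3, 2, 9, 4, 7, 7, 1] sum 36 len 8
[3, 3, 2, 9, 4, 7, 7, 1, 2] sum 38 len 9
[2, 9, 4, 7, 7, 1, 2, 8] sum 40 len 8
[4, 7, 7, 1, 2, 8, 3] sum 32 len 7
[4, 7, 7, 1, 2, 8, 3, 4] sum 36 len 8
[7, 7, 1, 2, 8, 3, 4, 8] sum 40 len 8
[1, 2, 8, 3, 4, 8, 9] sum 35 len 7
[1, 2, 8, 3, 4, 8, 9, 4] sum 39 len 8
[8, 3, 4, 8, 9, 4, 3] sum 39 len 7
[3, 4, 8, 9, 4, 3, 4] sum 35 len 7
Longest length seen: 9.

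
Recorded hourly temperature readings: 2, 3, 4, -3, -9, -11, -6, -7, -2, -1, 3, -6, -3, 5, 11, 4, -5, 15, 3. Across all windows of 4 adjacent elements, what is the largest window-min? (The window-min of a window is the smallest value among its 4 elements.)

[2, 3, 4, -3] → min -3
[3, 4, -3, -9] → min -9
[4, -3, -9, -11] → min -11
[-3, -9, -11, -6] → min -11
[-9, -11, -6, -7] → min -11
[-11, -6, -7, -2] → min -11
[-6, -7, -2, -1] → min -7
[-7, -2, -1, 3] → min -7
[-2, -1, 3, -6] → min -6
[-1, 3, -6, -3] → min -6
[3, -6, -3, 5] → min -6
[-6, -3, 5, 11] → min -6
[-3, 5, 11, 4] → min -3
[5, 11, 4, -5] → min -5
[11, 4, -5, 15] → min -5
[4, -5, 15, 3] → min -5
Largest of these is -3.

-3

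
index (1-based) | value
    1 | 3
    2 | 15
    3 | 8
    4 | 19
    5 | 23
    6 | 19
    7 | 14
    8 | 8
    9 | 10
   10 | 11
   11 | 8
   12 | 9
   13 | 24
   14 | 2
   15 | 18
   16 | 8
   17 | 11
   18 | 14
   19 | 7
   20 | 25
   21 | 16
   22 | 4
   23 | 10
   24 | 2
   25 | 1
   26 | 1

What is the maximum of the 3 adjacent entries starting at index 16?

Elements at indices 16..18: 8, 11, 14
max(8, 11, 14) = 14

14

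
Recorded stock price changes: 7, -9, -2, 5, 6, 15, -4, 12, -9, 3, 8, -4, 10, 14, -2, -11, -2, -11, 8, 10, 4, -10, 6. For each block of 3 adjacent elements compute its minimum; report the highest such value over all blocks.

Each size-3 window and its min:
[7, -9, -2] → min -9
[-9, -2, 5] → min -9
[-2, 5, 6] → min -2
[5, 6, 15] → min 5
[6, 15, -4] → min -4
[15, -4, 12] → min -4
[-4, 12, -9] → min -9
[12, -9, 3] → min -9
[-9, 3, 8] → min -9
[3, 8, -4] → min -4
[8, -4, 10] → min -4
[-4, 10, 14] → min -4
[10, 14, -2] → min -2
[14, -2, -11] → min -11
[-2, -11, -2] → min -11
[-11, -2, -11] → min -11
[-2, -11, 8] → min -11
[-11, 8, 10] → min -11
[8, 10, 4] → min 4
[10, 4, -10] → min -10
[4, -10, 6] → min -10
Highest of these is 5.

5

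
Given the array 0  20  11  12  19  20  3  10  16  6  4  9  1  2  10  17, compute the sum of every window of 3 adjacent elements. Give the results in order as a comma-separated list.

31, 43, 42, 51, 42, 33, 29, 32, 26, 19, 14, 12, 13, 29

Sliding a size-3 window across the 16 values:
0 20 11 → sum 31
20 11 12 → sum 43
11 12 19 → sum 42
12 19 20 → sum 51
19 20 3 → sum 42
20 3 10 → sum 33
3 10 16 → sum 29
10 16 6 → sum 32
16 6 4 → sum 26
6 4 9 → sum 19
4 9 1 → sum 14
9 1 2 → sum 12
1 2 10 → sum 13
2 10 17 → sum 29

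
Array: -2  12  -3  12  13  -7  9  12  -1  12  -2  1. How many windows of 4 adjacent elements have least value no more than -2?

8

-2 12 -3 12 → min -3  ≤ -2 ✓
12 -3 12 13 → min -3  ≤ -2 ✓
-3 12 13 -7 → min -7  ≤ -2 ✓
12 13 -7 9 → min -7  ≤ -2 ✓
13 -7 9 12 → min -7  ≤ -2 ✓
-7 9 12 -1 → min -7  ≤ -2 ✓
9 12 -1 12 → min -1
12 -1 12 -2 → min -2  ≤ -2 ✓
-1 12 -2 1 → min -2  ≤ -2 ✓
8 windows satisfy the condition.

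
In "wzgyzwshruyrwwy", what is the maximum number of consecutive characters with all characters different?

8

add w: [w] len 1
add z: [w, z] len 2
add g: [w, z, g] len 3
add y: [w, z, g, y] len 4
add z (repeat z, move left end past it): [g, y, z] len 3
add w: [g, y, z, w] len 4
add s: [g, y, z, w, s] len 5
add h: [g, y, z, w, s, h] len 6
add r: [g, y, z, w, s, h, r] len 7
add u: [g, y, z, w, s, h, r, u] len 8
add y (repeat y, move left end past it): [z, w, s, h, r, u, y] len 7
add r (repeat r, move left end past it): [u, y, r] len 3
add w: [u, y, r, w] len 4
add w (repeat w, move left end past it): [w] len 1
add y: [w, y] len 2
Longest all-distinct length: 8.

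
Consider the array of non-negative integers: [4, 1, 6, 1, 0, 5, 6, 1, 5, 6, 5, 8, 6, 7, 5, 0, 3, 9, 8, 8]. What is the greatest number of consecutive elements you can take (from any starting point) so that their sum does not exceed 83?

add 4: [4] sum 4, len 1
add 1: [4, 1] sum 5, len 2
add 6: [4, 1, 6] sum 11, len 3
add 1: [4, 1, 6, 1] sum 12, len 4
add 0: [4, 1, 6, 1, 0] sum 12, len 5
add 5: [4, 1, 6, 1, 0, 5] sum 17, len 6
add 6: [4, 1, 6, 1, 0, 5, 6] sum 23, len 7
add 1: [4, 1, 6, 1, 0, 5, 6, 1] sum 24, len 8
add 5: [4, 1, 6, 1, 0, 5, 6, 1, 5] sum 29, len 9
add 6: [4, 1, 6, 1, 0, 5, 6, 1, 5, 6] sum 35, len 10
add 5: [4, 1, 6, 1, 0, 5, 6, 1, 5, 6, 5] sum 40, len 11
add 8: [4, 1, 6, 1, 0, 5, 6, 1, 5, 6, 5, 8] sum 48, len 12
add 6: [4, 1, 6, 1, 0, 5, 6, 1, 5, 6, 5, 8, 6] sum 54, len 13
add 7: [4, 1, 6, 1, 0, 5, 6, 1, 5, 6, 5, 8, 6, 7] sum 61, len 14
add 5: [4, 1, 6, 1, 0, 5, 6, 1, 5, 6, 5, 8, 6, 7, 5] sum 66, len 15
add 0: [4, 1, 6, 1, 0, 5, 6, 1, 5, 6, 5, 8, 6, 7, 5, 0] sum 66, len 16
add 3: [4, 1, 6, 1, 0, 5, 6, 1, 5, 6, 5, 8, 6, 7, 5, 0, 3] sum 69, len 17
add 9: [4, 1, 6, 1, 0, 5, 6, 1, 5, 6, 5, 8, 6, 7, 5, 0, 3, 9] sum 78, len 18
add 8: [1, 6, 1, 0, 5, 6, 1, 5, 6, 5, 8, 6, 7, 5, 0, 3, 9, 8] sum 82, len 18
add 8: [1, 0, 5, 6, 1, 5, 6, 5, 8, 6, 7, 5, 0, 3, 9, 8, 8] sum 83, len 17
Longest length seen: 18.

18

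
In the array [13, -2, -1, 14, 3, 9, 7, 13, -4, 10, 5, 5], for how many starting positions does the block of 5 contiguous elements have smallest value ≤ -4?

4

[13, -2, -1, 14, 3] → min -2
[-2, -1, 14, 3, 9] → min -2
[-1, 14, 3, 9, 7] → min -1
[14, 3, 9, 7, 13] → min 3
[3, 9, 7, 13, -4] → min -4  ≤ -4 ✓
[9, 7, 13, -4, 10] → min -4  ≤ -4 ✓
[7, 13, -4, 10, 5] → min -4  ≤ -4 ✓
[13, -4, 10, 5, 5] → min -4  ≤ -4 ✓
4 windows satisfy the condition.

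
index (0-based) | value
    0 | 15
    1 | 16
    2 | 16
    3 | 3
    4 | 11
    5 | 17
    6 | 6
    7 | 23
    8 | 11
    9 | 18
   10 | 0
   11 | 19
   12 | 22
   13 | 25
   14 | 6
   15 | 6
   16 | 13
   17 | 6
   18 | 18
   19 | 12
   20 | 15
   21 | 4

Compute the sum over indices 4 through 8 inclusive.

Elements at indices 4..8: 11, 17, 6, 23, 11
sum(11, 17, 6, 23, 11) = 68

68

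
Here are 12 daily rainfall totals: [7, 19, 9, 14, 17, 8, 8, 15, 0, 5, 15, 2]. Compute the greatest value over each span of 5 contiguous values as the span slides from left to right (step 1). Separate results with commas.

Sliding a size-5 window across the 12 values:
(7, 19, 9, 14, 17) → max 19
(19, 9, 14, 17, 8) → max 19
(9, 14, 17, 8, 8) → max 17
(14, 17, 8, 8, 15) → max 17
(17, 8, 8, 15, 0) → max 17
(8, 8, 15, 0, 5) → max 15
(8, 15, 0, 5, 15) → max 15
(15, 0, 5, 15, 2) → max 15

19, 19, 17, 17, 17, 15, 15, 15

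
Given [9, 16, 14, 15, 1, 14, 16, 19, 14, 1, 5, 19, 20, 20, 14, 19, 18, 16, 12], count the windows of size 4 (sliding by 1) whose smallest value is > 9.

9 16 14 15 → min 9
16 14 15 1 → min 1
14 15 1 14 → min 1
15 1 14 16 → min 1
1 14 16 19 → min 1
14 16 19 14 → min 14  > 9 ✓
16 19 14 1 → min 1
19 14 1 5 → min 1
14 1 5 19 → min 1
1 5 19 20 → min 1
5 19 20 20 → min 5
19 20 20 14 → min 14  > 9 ✓
20 20 14 19 → min 14  > 9 ✓
20 14 19 18 → min 14  > 9 ✓
14 19 18 16 → min 14  > 9 ✓
19 18 16 12 → min 12  > 9 ✓
6 windows satisfy the condition.

6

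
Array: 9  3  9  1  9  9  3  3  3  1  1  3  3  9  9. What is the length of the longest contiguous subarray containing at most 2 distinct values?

7

Extend right; when distinct count exceeds 2, shrink from the left:
[9] 1 distinct, len 1
[9, 3] 2 distinct, len 2
[9, 3, 9] 2 distinct, len 3
[9, 1] 2 distinct, len 2
[9, 1, 9] 2 distinct, len 3
[9, 1, 9, 9] 2 distinct, len 4
[9, 9, 3] 2 distinct, len 3
[9, 9, 3, 3] 2 distinct, len 4
[9, 9, 3, 3, 3] 2 distinct, len 5
[3, 3, 3, 1] 2 distinct, len 4
[3, 3, 3, 1, 1] 2 distinct, len 5
[3, 3, 3, 1, 1, 3] 2 distinct, len 6
[3, 3, 3, 1, 1, 3, 3] 2 distinct, len 7
[3, 3, 9] 2 distinct, len 3
[3, 3, 9, 9] 2 distinct, len 4
Longest length with ≤2 distinct: 7.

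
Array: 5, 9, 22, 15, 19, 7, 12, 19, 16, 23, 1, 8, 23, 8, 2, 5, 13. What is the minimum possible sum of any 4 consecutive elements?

28

(5, 9, 22, 15) → sum 51
(9, 22, 15, 19) → sum 65
(22, 15, 19, 7) → sum 63
(15, 19, 7, 12) → sum 53
(19, 7, 12, 19) → sum 57
(7, 12, 19, 16) → sum 54
(12, 19, 16, 23) → sum 70
(19, 16, 23, 1) → sum 59
(16, 23, 1, 8) → sum 48
(23, 1, 8, 23) → sum 55
(1, 8, 23, 8) → sum 40
(8, 23, 8, 2) → sum 41
(23, 8, 2, 5) → sum 38
(8, 2, 5, 13) → sum 28
Minimum of these is 28.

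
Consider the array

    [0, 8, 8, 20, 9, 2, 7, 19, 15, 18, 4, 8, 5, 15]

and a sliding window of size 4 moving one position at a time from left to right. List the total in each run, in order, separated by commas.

0 8 8 20 → sum 36
8 8 20 9 → sum 45
8 20 9 2 → sum 39
20 9 2 7 → sum 38
9 2 7 19 → sum 37
2 7 19 15 → sum 43
7 19 15 18 → sum 59
19 15 18 4 → sum 56
15 18 4 8 → sum 45
18 4 8 5 → sum 35
4 8 5 15 → sum 32

36, 45, 39, 38, 37, 43, 59, 56, 45, 35, 32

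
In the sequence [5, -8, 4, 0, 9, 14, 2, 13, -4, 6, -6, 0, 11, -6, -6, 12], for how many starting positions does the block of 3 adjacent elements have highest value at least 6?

12

5 -8 4 → max 5
-8 4 0 → max 4
4 0 9 → max 9  ≥ 6 ✓
0 9 14 → max 14  ≥ 6 ✓
9 14 2 → max 14  ≥ 6 ✓
14 2 13 → max 14  ≥ 6 ✓
2 13 -4 → max 13  ≥ 6 ✓
13 -4 6 → max 13  ≥ 6 ✓
-4 6 -6 → max 6  ≥ 6 ✓
6 -6 0 → max 6  ≥ 6 ✓
-6 0 11 → max 11  ≥ 6 ✓
0 11 -6 → max 11  ≥ 6 ✓
11 -6 -6 → max 11  ≥ 6 ✓
-6 -6 12 → max 12  ≥ 6 ✓
12 windows satisfy the condition.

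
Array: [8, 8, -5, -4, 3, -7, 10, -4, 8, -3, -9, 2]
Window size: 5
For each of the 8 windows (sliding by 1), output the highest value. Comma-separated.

[8, 8, -5, -4, 3] → max 8
[8, -5, -4, 3, -7] → max 8
[-5, -4, 3, -7, 10] → max 10
[-4, 3, -7, 10, -4] → max 10
[3, -7, 10, -4, 8] → max 10
[-7, 10, -4, 8, -3] → max 10
[10, -4, 8, -3, -9] → max 10
[-4, 8, -3, -9, 2] → max 8

8, 8, 10, 10, 10, 10, 10, 8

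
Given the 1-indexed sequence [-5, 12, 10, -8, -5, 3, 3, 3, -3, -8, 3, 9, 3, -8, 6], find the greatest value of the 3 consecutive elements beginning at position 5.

Elements at indices 5..7: -5, 3, 3
max(-5, 3, 3) = 3

3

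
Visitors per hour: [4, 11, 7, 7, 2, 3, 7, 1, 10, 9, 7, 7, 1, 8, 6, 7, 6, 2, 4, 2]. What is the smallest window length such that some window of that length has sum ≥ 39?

6

Extend right; whenever the sum reaches 39, record the length and shrink from the left:
add 4: running sum 4 < 39
add 11: running sum 15 < 39
add 7: running sum 22 < 39
add 7: running sum 29 < 39
add 2: running sum 31 < 39
add 3: running sum 34 < 39
end 6: [4, 11, 7, 7, 2, 3, 7] sum 41, len 7
end 7: [4, 11, 7, 7, 2, 3, 7, 1] sum 42, len 8
end 8: [11, 7, 7, 2, 3, 7, 1, 10] sum 48, len 8
end 9: [7, 2, 3, 7, 1, 10, 9] sum 39, len 7
end 10: [2, 3, 7, 1, 10, 9, 7] sum 39, len 7
end 11: [7, 1, 10, 9, 7, 7] sum 41, len 6
end 12: [7, 1, 10, 9, 7, 7, 1] sum 42, len 7
end 13: [10, 9, 7, 7, 1, 8] sum 42, len 6
end 14: [10, 9, 7, 7, 1, 8, 6] sum 48, len 7
end 15: [9, 7, 7, 1, 8, 6, 7] sum 45, len 7
end 16: [7, 7, 1, 8, 6, 7, 6] sum 42, len 7
end 17: [7, 7, 1, 8, 6, 7, 6, 2] sum 44, len 8
end 18: [7, 1, 8, 6, 7, 6, 2, 4] sum 41, len 8
end 19: [7, 1, 8, 6, 7, 6, 2, 4, 2] sum 43, len 9
Shortest qualifying length: 6.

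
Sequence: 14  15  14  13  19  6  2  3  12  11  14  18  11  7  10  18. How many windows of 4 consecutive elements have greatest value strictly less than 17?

4

(14, 15, 14, 13) → max 15  < 17 ✓
(15, 14, 13, 19) → max 19
(14, 13, 19, 6) → max 19
(13, 19, 6, 2) → max 19
(19, 6, 2, 3) → max 19
(6, 2, 3, 12) → max 12  < 17 ✓
(2, 3, 12, 11) → max 12  < 17 ✓
(3, 12, 11, 14) → max 14  < 17 ✓
(12, 11, 14, 18) → max 18
(11, 14, 18, 11) → max 18
(14, 18, 11, 7) → max 18
(18, 11, 7, 10) → max 18
(11, 7, 10, 18) → max 18
4 windows satisfy the condition.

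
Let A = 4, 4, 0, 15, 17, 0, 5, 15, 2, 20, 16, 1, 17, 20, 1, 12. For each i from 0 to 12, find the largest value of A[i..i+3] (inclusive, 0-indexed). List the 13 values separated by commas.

Sliding a size-4 window across the 16 values:
(4, 4, 0, 15) → max 15
(4, 0, 15, 17) → max 17
(0, 15, 17, 0) → max 17
(15, 17, 0, 5) → max 17
(17, 0, 5, 15) → max 17
(0, 5, 15, 2) → max 15
(5, 15, 2, 20) → max 20
(15, 2, 20, 16) → max 20
(2, 20, 16, 1) → max 20
(20, 16, 1, 17) → max 20
(16, 1, 17, 20) → max 20
(1, 17, 20, 1) → max 20
(17, 20, 1, 12) → max 20

15, 17, 17, 17, 17, 15, 20, 20, 20, 20, 20, 20, 20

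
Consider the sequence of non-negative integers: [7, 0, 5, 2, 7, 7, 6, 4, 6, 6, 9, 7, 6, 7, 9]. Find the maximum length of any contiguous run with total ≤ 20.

→ 7: sum 7, len 1
→ 0: sum 7, len 2
→ 5: sum 12, len 3
→ 2: sum 14, len 4
→ 7 (dropped 7): sum 14, len 4
→ 7 (dropped 0, 5): sum 16, len 3
→ 6 (dropped 2): sum 20, len 3
→ 4 (dropped 7): sum 17, len 3
→ 6 (dropped 7): sum 16, len 3
→ 6 (dropped 6): sum 16, len 3
→ 9 (dropped 4, 6): sum 15, len 2
→ 7 (dropped 6): sum 16, len 2
→ 6 (dropped 9): sum 13, len 2
→ 7: sum 20, len 3
→ 9 (dropped 7, 6): sum 16, len 2
Longest length seen: 4.

4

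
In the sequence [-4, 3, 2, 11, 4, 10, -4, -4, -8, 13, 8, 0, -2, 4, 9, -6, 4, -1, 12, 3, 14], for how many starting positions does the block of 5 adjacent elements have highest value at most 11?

[-4, 3, 2, 11, 4] → max 11  ≤ 11 ✓
[3, 2, 11, 4, 10] → max 11  ≤ 11 ✓
[2, 11, 4, 10, -4] → max 11  ≤ 11 ✓
[11, 4, 10, -4, -4] → max 11  ≤ 11 ✓
[4, 10, -4, -4, -8] → max 10  ≤ 11 ✓
[10, -4, -4, -8, 13] → max 13
[-4, -4, -8, 13, 8] → max 13
[-4, -8, 13, 8, 0] → max 13
[-8, 13, 8, 0, -2] → max 13
[13, 8, 0, -2, 4] → max 13
[8, 0, -2, 4, 9] → max 9  ≤ 11 ✓
[0, -2, 4, 9, -6] → max 9  ≤ 11 ✓
[-2, 4, 9, -6, 4] → max 9  ≤ 11 ✓
[4, 9, -6, 4, -1] → max 9  ≤ 11 ✓
[9, -6, 4, -1, 12] → max 12
[-6, 4, -1, 12, 3] → max 12
[4, -1, 12, 3, 14] → max 14
9 windows satisfy the condition.

9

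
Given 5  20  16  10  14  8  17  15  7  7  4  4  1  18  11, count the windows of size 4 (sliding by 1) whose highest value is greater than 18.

(5, 20, 16, 10) → max 20  > 18 ✓
(20, 16, 10, 14) → max 20  > 18 ✓
(16, 10, 14, 8) → max 16
(10, 14, 8, 17) → max 17
(14, 8, 17, 15) → max 17
(8, 17, 15, 7) → max 17
(17, 15, 7, 7) → max 17
(15, 7, 7, 4) → max 15
(7, 7, 4, 4) → max 7
(7, 4, 4, 1) → max 7
(4, 4, 1, 18) → max 18
(4, 1, 18, 11) → max 18
2 windows satisfy the condition.

2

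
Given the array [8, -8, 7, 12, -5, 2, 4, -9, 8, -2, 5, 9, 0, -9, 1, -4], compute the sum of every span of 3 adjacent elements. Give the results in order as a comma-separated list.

7, 11, 14, 9, 1, -3, 3, -3, 11, 12, 14, 0, -8, -12

(8, -8, 7) → sum 7
(-8, 7, 12) → sum 11
(7, 12, -5) → sum 14
(12, -5, 2) → sum 9
(-5, 2, 4) → sum 1
(2, 4, -9) → sum -3
(4, -9, 8) → sum 3
(-9, 8, -2) → sum -3
(8, -2, 5) → sum 11
(-2, 5, 9) → sum 12
(5, 9, 0) → sum 14
(9, 0, -9) → sum 0
(0, -9, 1) → sum -8
(-9, 1, -4) → sum -12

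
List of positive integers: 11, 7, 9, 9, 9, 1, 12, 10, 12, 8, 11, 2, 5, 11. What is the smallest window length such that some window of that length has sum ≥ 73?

add 11: running sum 11 < 73
add 7: running sum 18 < 73
add 9: running sum 27 < 73
add 9: running sum 36 < 73
add 9: running sum 45 < 73
add 1: running sum 46 < 73
add 12: running sum 58 < 73
add 10: running sum 68 < 73
end 8: [11, 7, 9, 9, 9, 1, 12, 10, 12] sum 80, len 9
end 9: [7, 9, 9, 9, 1, 12, 10, 12, 8] sum 77, len 9
end 10: [9, 9, 9, 1, 12, 10, 12, 8, 11] sum 81, len 9
end 11: [9, 9, 1, 12, 10, 12, 8, 11, 2] sum 74, len 9
end 12: [9, 9, 1, 12, 10, 12, 8, 11, 2, 5] sum 79, len 10
end 13: [9, 1, 12, 10, 12, 8, 11, 2, 5, 11] sum 81, len 10
Shortest qualifying length: 9.

9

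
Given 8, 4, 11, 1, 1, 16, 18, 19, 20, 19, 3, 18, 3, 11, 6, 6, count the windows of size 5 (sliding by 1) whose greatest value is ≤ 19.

8 4 11 1 1 → max 11  ≤ 19 ✓
4 11 1 1 16 → max 16  ≤ 19 ✓
11 1 1 16 18 → max 18  ≤ 19 ✓
1 1 16 18 19 → max 19  ≤ 19 ✓
1 16 18 19 20 → max 20
16 18 19 20 19 → max 20
18 19 20 19 3 → max 20
19 20 19 3 18 → max 20
20 19 3 18 3 → max 20
19 3 18 3 11 → max 19  ≤ 19 ✓
3 18 3 11 6 → max 18  ≤ 19 ✓
18 3 11 6 6 → max 18  ≤ 19 ✓
7 windows satisfy the condition.

7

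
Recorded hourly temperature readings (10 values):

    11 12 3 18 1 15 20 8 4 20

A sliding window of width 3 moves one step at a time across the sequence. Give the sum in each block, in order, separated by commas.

(11, 12, 3) → sum 26
(12, 3, 18) → sum 33
(3, 18, 1) → sum 22
(18, 1, 15) → sum 34
(1, 15, 20) → sum 36
(15, 20, 8) → sum 43
(20, 8, 4) → sum 32
(8, 4, 20) → sum 32

26, 33, 22, 34, 36, 43, 32, 32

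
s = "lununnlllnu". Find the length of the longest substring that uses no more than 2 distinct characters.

6

add l: window [l] (1 distinct), len 1
add u: window [l, u] (2 distinct), len 2
add n: window [u, n] (2 distinct), len 2
add u: window [u, n, u] (2 distinct), len 3
add n: window [u, n, u, n] (2 distinct), len 4
add n: window [u, n, u, n, n] (2 distinct), len 5
add l: window [n, n, l] (2 distinct), len 3
add l: window [n, n, l, l] (2 distinct), len 4
add l: window [n, n, l, l, l] (2 distinct), len 5
add n: window [n, n, l, l, l, n] (2 distinct), len 6
add u: window [n, u] (2 distinct), len 2
Longest length with ≤2 distinct: 6.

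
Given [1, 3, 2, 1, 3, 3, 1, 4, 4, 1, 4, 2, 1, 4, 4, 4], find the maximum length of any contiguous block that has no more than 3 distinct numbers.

add 1: window [1] (1 distinct), len 1
add 3: window [1, 3] (2 distinct), len 2
add 2: window [1, 3, 2] (3 distinct), len 3
add 1: window [1, 3, 2, 1] (3 distinct), len 4
add 3: window [1, 3, 2, 1, 3] (3 distinct), len 5
add 3: window [1, 3, 2, 1, 3, 3] (3 distinct), len 6
add 1: window [1, 3, 2, 1, 3, 3, 1] (3 distinct), len 7
add 4: window [1, 3, 3, 1, 4] (3 distinct), len 5
add 4: window [1, 3, 3, 1, 4, 4] (3 distinct), len 6
add 1: window [1, 3, 3, 1, 4, 4, 1] (3 distinct), len 7
add 4: window [1, 3, 3, 1, 4, 4, 1, 4] (3 distinct), len 8
add 2: window [1, 4, 4, 1, 4, 2] (3 distinct), len 6
add 1: window [1, 4, 4, 1, 4, 2, 1] (3 distinct), len 7
add 4: window [1, 4, 4, 1, 4, 2, 1, 4] (3 distinct), len 8
add 4: window [1, 4, 4, 1, 4, 2, 1, 4, 4] (3 distinct), len 9
add 4: window [1, 4, 4, 1, 4, 2, 1, 4, 4, 4] (3 distinct), len 10
Longest length with ≤3 distinct: 10.

10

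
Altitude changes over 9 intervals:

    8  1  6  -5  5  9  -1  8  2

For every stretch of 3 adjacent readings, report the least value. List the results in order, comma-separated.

1, -5, -5, -5, -1, -1, -1

Sliding a size-3 window across the 9 values:
8 1 6 → min 1
1 6 -5 → min -5
6 -5 5 → min -5
-5 5 9 → min -5
5 9 -1 → min -1
9 -1 8 → min -1
-1 8 2 → min -1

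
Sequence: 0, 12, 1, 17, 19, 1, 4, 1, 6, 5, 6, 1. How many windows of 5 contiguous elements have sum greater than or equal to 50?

(0, 12, 1, 17, 19) → sum 49
(12, 1, 17, 19, 1) → sum 50  ≥ 50 ✓
(1, 17, 19, 1, 4) → sum 42
(17, 19, 1, 4, 1) → sum 42
(19, 1, 4, 1, 6) → sum 31
(1, 4, 1, 6, 5) → sum 17
(4, 1, 6, 5, 6) → sum 22
(1, 6, 5, 6, 1) → sum 19
1 window satisfy the condition.

1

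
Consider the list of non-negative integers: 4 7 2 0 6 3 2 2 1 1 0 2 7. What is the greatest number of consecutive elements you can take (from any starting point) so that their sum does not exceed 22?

add 4: [4] sum 4, len 1
add 7: [4, 7] sum 11, len 2
add 2: [4, 7, 2] sum 13, len 3
add 0: [4, 7, 2, 0] sum 13, len 4
add 6: [4, 7, 2, 0, 6] sum 19, len 5
add 3: [4, 7, 2, 0, 6, 3] sum 22, len 6
add 2: [7, 2, 0, 6, 3, 2] sum 20, len 6
add 2: [7, 2, 0, 6, 3, 2, 2] sum 22, len 7
add 1: [2, 0, 6, 3, 2, 2, 1] sum 16, len 7
add 1: [2, 0, 6, 3, 2, 2, 1, 1] sum 17, len 8
add 0: [2, 0, 6, 3, 2, 2, 1, 1, 0] sum 17, len 9
add 2: [2, 0, 6, 3, 2, 2, 1, 1, 0, 2] sum 19, len 10
add 7: [3, 2, 2, 1, 1, 0, 2, 7] sum 18, len 8
Longest length seen: 10.

10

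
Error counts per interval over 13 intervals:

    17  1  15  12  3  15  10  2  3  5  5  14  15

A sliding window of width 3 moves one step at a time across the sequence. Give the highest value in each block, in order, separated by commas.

17, 15, 15, 15, 15, 15, 10, 5, 5, 14, 15

17 1 15 → max 17
1 15 12 → max 15
15 12 3 → max 15
12 3 15 → max 15
3 15 10 → max 15
15 10 2 → max 15
10 2 3 → max 10
2 3 5 → max 5
3 5 5 → max 5
5 5 14 → max 14
5 14 15 → max 15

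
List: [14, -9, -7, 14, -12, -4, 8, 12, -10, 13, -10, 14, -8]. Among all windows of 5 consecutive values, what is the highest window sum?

Window sums for each of the 9 positions:
14 -9 -7 14 -12 → sum 0
-9 -7 14 -12 -4 → sum -18
-7 14 -12 -4 8 → sum -1
14 -12 -4 8 12 → sum 18
-12 -4 8 12 -10 → sum -6
-4 8 12 -10 13 → sum 19
8 12 -10 13 -10 → sum 13
12 -10 13 -10 14 → sum 19
-10 13 -10 14 -8 → sum -1
Highest of these is 19.

19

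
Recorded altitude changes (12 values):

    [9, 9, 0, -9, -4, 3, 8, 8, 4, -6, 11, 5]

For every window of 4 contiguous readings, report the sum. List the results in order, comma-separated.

9 9 0 -9 → sum 9
9 0 -9 -4 → sum -4
0 -9 -4 3 → sum -10
-9 -4 3 8 → sum -2
-4 3 8 8 → sum 15
3 8 8 4 → sum 23
8 8 4 -6 → sum 14
8 4 -6 11 → sum 17
4 -6 11 5 → sum 14

9, -4, -10, -2, 15, 23, 14, 17, 14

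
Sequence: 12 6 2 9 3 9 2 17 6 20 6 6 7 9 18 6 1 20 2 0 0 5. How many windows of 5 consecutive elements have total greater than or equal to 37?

[12, 6, 2, 9, 3] → sum 32
[6, 2, 9, 3, 9] → sum 29
[2, 9, 3, 9, 2] → sum 25
[9, 3, 9, 2, 17] → sum 40  ≥ 37 ✓
[3, 9, 2, 17, 6] → sum 37  ≥ 37 ✓
[9, 2, 17, 6, 20] → sum 54  ≥ 37 ✓
[2, 17, 6, 20, 6] → sum 51  ≥ 37 ✓
[17, 6, 20, 6, 6] → sum 55  ≥ 37 ✓
[6, 20, 6, 6, 7] → sum 45  ≥ 37 ✓
[20, 6, 6, 7, 9] → sum 48  ≥ 37 ✓
[6, 6, 7, 9, 18] → sum 46  ≥ 37 ✓
[6, 7, 9, 18, 6] → sum 46  ≥ 37 ✓
[7, 9, 18, 6, 1] → sum 41  ≥ 37 ✓
[9, 18, 6, 1, 20] → sum 54  ≥ 37 ✓
[18, 6, 1, 20, 2] → sum 47  ≥ 37 ✓
[6, 1, 20, 2, 0] → sum 29
[1, 20, 2, 0, 0] → sum 23
[20, 2, 0, 0, 5] → sum 27
12 windows satisfy the condition.

12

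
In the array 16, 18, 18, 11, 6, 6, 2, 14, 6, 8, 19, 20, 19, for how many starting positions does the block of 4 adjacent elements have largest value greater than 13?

16 18 18 11 → max 18  > 13 ✓
18 18 11 6 → max 18  > 13 ✓
18 11 6 6 → max 18  > 13 ✓
11 6 6 2 → max 11
6 6 2 14 → max 14  > 13 ✓
6 2 14 6 → max 14  > 13 ✓
2 14 6 8 → max 14  > 13 ✓
14 6 8 19 → max 19  > 13 ✓
6 8 19 20 → max 20  > 13 ✓
8 19 20 19 → max 20  > 13 ✓
9 windows satisfy the condition.

9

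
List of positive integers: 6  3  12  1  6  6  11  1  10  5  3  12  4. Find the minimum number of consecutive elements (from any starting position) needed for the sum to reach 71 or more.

11

add 6: running sum 6 < 71
add 3: running sum 9 < 71
add 12: running sum 21 < 71
add 1: running sum 22 < 71
add 6: running sum 28 < 71
add 6: running sum 34 < 71
add 11: running sum 45 < 71
add 1: running sum 46 < 71
add 10: running sum 56 < 71
add 5: running sum 61 < 71
add 3: running sum 64 < 71
add 12: shortest ending here [6, 3, 12, 1, 6, 6, 11, 1, 10, 5, 3, 12] sum 76, len 12
add 4: shortest ending here [12, 1, 6, 6, 11, 1, 10, 5, 3, 12, 4] sum 71, len 11
Shortest qualifying length: 11.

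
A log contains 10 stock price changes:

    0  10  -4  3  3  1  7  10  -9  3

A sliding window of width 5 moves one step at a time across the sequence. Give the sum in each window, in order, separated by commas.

12, 13, 10, 24, 12, 12

0 10 -4 3 3 → sum 12
10 -4 3 3 1 → sum 13
-4 3 3 1 7 → sum 10
3 3 1 7 10 → sum 24
3 1 7 10 -9 → sum 12
1 7 10 -9 3 → sum 12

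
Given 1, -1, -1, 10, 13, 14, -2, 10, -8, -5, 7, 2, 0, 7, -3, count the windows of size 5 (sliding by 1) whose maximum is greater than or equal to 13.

6

1 -1 -1 10 13 → max 13  ≥ 13 ✓
-1 -1 10 13 14 → max 14  ≥ 13 ✓
-1 10 13 14 -2 → max 14  ≥ 13 ✓
10 13 14 -2 10 → max 14  ≥ 13 ✓
13 14 -2 10 -8 → max 14  ≥ 13 ✓
14 -2 10 -8 -5 → max 14  ≥ 13 ✓
-2 10 -8 -5 7 → max 10
10 -8 -5 7 2 → max 10
-8 -5 7 2 0 → max 7
-5 7 2 0 7 → max 7
7 2 0 7 -3 → max 7
6 windows satisfy the condition.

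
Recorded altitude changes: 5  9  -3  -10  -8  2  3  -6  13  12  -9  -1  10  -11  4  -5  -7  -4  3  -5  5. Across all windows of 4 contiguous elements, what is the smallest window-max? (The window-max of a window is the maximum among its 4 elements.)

Window maxs for each of the 18 positions:
(5, 9, -3, -10) → max 9
(9, -3, -10, -8) → max 9
(-3, -10, -8, 2) → max 2
(-10, -8, 2, 3) → max 3
(-8, 2, 3, -6) → max 3
(2, 3, -6, 13) → max 13
(3, -6, 13, 12) → max 13
(-6, 13, 12, -9) → max 13
(13, 12, -9, -1) → max 13
(12, -9, -1, 10) → max 12
(-9, -1, 10, -11) → max 10
(-1, 10, -11, 4) → max 10
(10, -11, 4, -5) → max 10
(-11, 4, -5, -7) → max 4
(4, -5, -7, -4) → max 4
(-5, -7, -4, 3) → max 3
(-7, -4, 3, -5) → max 3
(-4, 3, -5, 5) → max 5
Smallest of these is 2.

2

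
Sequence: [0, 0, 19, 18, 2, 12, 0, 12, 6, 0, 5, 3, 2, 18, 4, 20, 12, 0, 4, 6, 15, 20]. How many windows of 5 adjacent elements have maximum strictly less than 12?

(0, 0, 19, 18, 2) → max 19
(0, 19, 18, 2, 12) → max 19
(19, 18, 2, 12, 0) → max 19
(18, 2, 12, 0, 12) → max 18
(2, 12, 0, 12, 6) → max 12
(12, 0, 12, 6, 0) → max 12
(0, 12, 6, 0, 5) → max 12
(12, 6, 0, 5, 3) → max 12
(6, 0, 5, 3, 2) → max 6  < 12 ✓
(0, 5, 3, 2, 18) → max 18
(5, 3, 2, 18, 4) → max 18
(3, 2, 18, 4, 20) → max 20
(2, 18, 4, 20, 12) → max 20
(18, 4, 20, 12, 0) → max 20
(4, 20, 12, 0, 4) → max 20
(20, 12, 0, 4, 6) → max 20
(12, 0, 4, 6, 15) → max 15
(0, 4, 6, 15, 20) → max 20
1 window satisfy the condition.

1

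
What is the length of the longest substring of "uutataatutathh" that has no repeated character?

3

[u] len 1
[u] len 1
[u, t] len 2
[u, t, a] len 3
[a, t] len 2
[t, a] len 2
[a] len 1
[a, t] len 2
[a, t, u] len 3
[u, t] len 2
[u, t, a] len 3
[a, t] len 2
[a, t, h] len 3
[h] len 1
Longest all-distinct length: 3.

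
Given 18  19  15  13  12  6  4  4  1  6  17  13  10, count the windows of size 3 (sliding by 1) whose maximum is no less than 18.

2

18 19 15 → max 19  ≥ 18 ✓
19 15 13 → max 19  ≥ 18 ✓
15 13 12 → max 15
13 12 6 → max 13
12 6 4 → max 12
6 4 4 → max 6
4 4 1 → max 4
4 1 6 → max 6
1 6 17 → max 17
6 17 13 → max 17
17 13 10 → max 17
2 windows satisfy the condition.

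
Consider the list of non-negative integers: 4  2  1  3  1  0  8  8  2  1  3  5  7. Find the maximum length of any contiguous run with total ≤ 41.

12

add 4: [4] sum 4, len 1
add 2: [4, 2] sum 6, len 2
add 1: [4, 2, 1] sum 7, len 3
add 3: [4, 2, 1, 3] sum 10, len 4
add 1: [4, 2, 1, 3, 1] sum 11, len 5
add 0: [4, 2, 1, 3, 1, 0] sum 11, len 6
add 8: [4, 2, 1, 3, 1, 0, 8] sum 19, len 7
add 8: [4, 2, 1, 3, 1, 0, 8, 8] sum 27, len 8
add 2: [4, 2, 1, 3, 1, 0, 8, 8, 2] sum 29, len 9
add 1: [4, 2, 1, 3, 1, 0, 8, 8, 2, 1] sum 30, len 10
add 3: [4, 2, 1, 3, 1, 0, 8, 8, 2, 1, 3] sum 33, len 11
add 5: [4, 2, 1, 3, 1, 0, 8, 8, 2, 1, 3, 5] sum 38, len 12
add 7: [2, 1, 3, 1, 0, 8, 8, 2, 1, 3, 5, 7] sum 41, len 12
Longest length seen: 12.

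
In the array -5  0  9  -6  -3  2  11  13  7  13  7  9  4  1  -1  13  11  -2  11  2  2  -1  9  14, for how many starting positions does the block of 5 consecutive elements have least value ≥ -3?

16

(-5, 0, 9, -6, -3) → min -6
(0, 9, -6, -3, 2) → min -6
(9, -6, -3, 2, 11) → min -6
(-6, -3, 2, 11, 13) → min -6
(-3, 2, 11, 13, 7) → min -3  ≥ -3 ✓
(2, 11, 13, 7, 13) → min 2  ≥ -3 ✓
(11, 13, 7, 13, 7) → min 7  ≥ -3 ✓
(13, 7, 13, 7, 9) → min 7  ≥ -3 ✓
(7, 13, 7, 9, 4) → min 4  ≥ -3 ✓
(13, 7, 9, 4, 1) → min 1  ≥ -3 ✓
(7, 9, 4, 1, -1) → min -1  ≥ -3 ✓
(9, 4, 1, -1, 13) → min -1  ≥ -3 ✓
(4, 1, -1, 13, 11) → min -1  ≥ -3 ✓
(1, -1, 13, 11, -2) → min -2  ≥ -3 ✓
(-1, 13, 11, -2, 11) → min -2  ≥ -3 ✓
(13, 11, -2, 11, 2) → min -2  ≥ -3 ✓
(11, -2, 11, 2, 2) → min -2  ≥ -3 ✓
(-2, 11, 2, 2, -1) → min -2  ≥ -3 ✓
(11, 2, 2, -1, 9) → min -1  ≥ -3 ✓
(2, 2, -1, 9, 14) → min -1  ≥ -3 ✓
16 windows satisfy the condition.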